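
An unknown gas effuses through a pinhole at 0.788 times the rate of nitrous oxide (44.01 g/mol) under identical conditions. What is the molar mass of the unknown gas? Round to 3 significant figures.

By Graham's law, rate_X/rate_N₂O = √(M_N₂O/M_X).
0.788 = √(44.01/M_X)
M_X = 44.01 / 0.788² = 44.01 / 0.6209 = 70.9 g/mol

70.9 g/mol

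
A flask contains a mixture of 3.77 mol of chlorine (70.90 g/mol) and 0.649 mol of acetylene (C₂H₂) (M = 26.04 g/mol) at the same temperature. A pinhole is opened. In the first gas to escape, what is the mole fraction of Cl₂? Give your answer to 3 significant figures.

The effusion rate of species i is ∝ p_i/√M_i ∝ n_i/√M_i.
So x_Cl₂ in the escaping gas = (n_Cl₂/√M_Cl₂) / Σ(n_i/√M_i)
= (3.77/√70.90) / (3.77/√70.90 + 0.649/√26.04) = 0.4477/(0.4477 + 0.1272) = 0.779.

0.779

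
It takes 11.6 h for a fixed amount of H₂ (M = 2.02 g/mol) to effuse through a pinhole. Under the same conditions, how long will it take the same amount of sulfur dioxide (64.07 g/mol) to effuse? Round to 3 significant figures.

65.3 h

By Graham's law, t_SO₂/t_H₂ = √(M_SO₂/M_H₂) = √(64.07/2.02) = √31.72 = 5.632.
So the time for SO₂ is 11.6 × 5.632 = 65.3 h.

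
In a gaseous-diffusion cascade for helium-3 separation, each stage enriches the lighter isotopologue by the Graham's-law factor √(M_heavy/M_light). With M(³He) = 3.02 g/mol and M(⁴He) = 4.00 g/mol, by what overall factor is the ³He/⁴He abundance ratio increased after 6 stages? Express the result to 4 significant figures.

The single-stage factor is √(M_heavy/M_light), so 6 stages give [√(4.00/3.02)]^6 = (4.00/3.02)^(6/2).
= 1.32450^3 = 2.324.

2.324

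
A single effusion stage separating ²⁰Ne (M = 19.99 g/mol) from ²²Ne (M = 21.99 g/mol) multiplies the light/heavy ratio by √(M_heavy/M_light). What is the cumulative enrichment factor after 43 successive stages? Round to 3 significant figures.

7.77

Overall factor = α^43 with α = √(21.99/19.99), i.e. (21.99/19.99)^(43/2).
= 1.10005^(43/2) = 7.77.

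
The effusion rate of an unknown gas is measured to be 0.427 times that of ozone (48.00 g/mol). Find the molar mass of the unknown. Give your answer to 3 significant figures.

263 g/mol

Using Graham's law: rate_X/rate_O₃ = √(M_O₃/M_X).
0.427 = √(48.00/M_X)
M_X = 48.00 / 0.427² = 48.00 / 0.1823 = 263 g/mol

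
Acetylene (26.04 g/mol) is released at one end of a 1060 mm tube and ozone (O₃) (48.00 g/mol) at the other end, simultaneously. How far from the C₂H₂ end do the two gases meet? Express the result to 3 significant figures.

In equal time, each gas travels a distance ∝ its rate ∝ 1/√M, so d_C₂H₂/d_O₃ = √(M_O₃/M_C₂H₂) = √(48.00/26.04) = 1.358.
With d_C₂H₂ + d_O₃ = 1060 mm, d_O₃ = 1060/(1 + 1.358) = 449.6 mm.
d_C₂H₂ = 1060 − 449.6 = 610 mm.

610 mm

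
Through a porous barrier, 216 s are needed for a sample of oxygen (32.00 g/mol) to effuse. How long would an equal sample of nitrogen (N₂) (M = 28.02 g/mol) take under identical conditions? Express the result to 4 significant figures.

By Graham's law, t_N₂/t_O₂ = √(M_N₂/M_O₂) = √(28.02/32.00) = √0.8756 = 0.9357.
So the time for N₂ is 216 × 0.9357 = 202.1 s.

202.1 s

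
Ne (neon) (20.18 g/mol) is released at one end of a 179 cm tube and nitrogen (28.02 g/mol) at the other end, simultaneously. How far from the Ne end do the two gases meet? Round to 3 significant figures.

96.8 cm

The fronts meet when d_Ne + d_N₂ = L with d_Ne/d_N₂ = √(M_N₂/M_Ne) (Graham's law). Here √(M_N₂/M_Ne) = √(28.02/20.18) = 1.178.
With d_Ne + d_N₂ = 179 cm, d_N₂ = 179/(1 + 1.178) = 82.17 cm.
d_Ne = 179 − 82.17 = 96.8 cm.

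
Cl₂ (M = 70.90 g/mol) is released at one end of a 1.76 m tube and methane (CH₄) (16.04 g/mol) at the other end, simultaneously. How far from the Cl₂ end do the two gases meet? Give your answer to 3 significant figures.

0.567 m

In equal time, each gas travels a distance ∝ its rate ∝ 1/√M, so d_Cl₂/d_CH₄ = √(M_CH₄/M_Cl₂) = √(16.04/70.90) = 0.4756.
With d_Cl₂ + d_CH₄ = 1.76 m, d_CH₄ = 1.76/(1 + 0.4756) = 1.193 m.
d_Cl₂ = 1.76 − 1.193 = 0.567 m.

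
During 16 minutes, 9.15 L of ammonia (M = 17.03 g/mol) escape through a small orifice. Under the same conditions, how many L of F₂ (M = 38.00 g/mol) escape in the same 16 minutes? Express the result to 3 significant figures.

By Graham's law, rate_F₂/rate_NH₃ = √(M_NH₃/M_F₂) = √(17.03/38.00) = √0.4482 = 0.6694.
So the volume for F₂ is 9.15 × 0.6694 = 6.13 L.

6.13 L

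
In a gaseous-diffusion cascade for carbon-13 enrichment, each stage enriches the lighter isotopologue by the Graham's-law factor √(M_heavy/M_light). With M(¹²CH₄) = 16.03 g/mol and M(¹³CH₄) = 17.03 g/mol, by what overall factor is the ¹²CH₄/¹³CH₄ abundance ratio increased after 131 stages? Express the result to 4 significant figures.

After 131 stages the ratio has grown by (√(17.03/16.03))^131 = (17.03/16.03)^(131/2).
= 1.06238^(131/2) = 52.65.

52.65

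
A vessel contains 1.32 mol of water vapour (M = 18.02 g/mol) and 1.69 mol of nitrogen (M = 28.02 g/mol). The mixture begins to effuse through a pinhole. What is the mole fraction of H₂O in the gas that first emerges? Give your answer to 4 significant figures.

0.4934

Effusion rate of each component ∝ n_i/√M_i (partial pressure × 1/√M).
Mole fraction of H₂O in the effusate = (n_H₂O/√M_H₂O) / (n_H₂O/√M_H₂O + n_N₂/√M_N₂)
= (1.32/√18.02) / (1.32/√18.02 + 1.69/√28.02) = 0.3110/(0.3110 + 0.3193) = 0.4934.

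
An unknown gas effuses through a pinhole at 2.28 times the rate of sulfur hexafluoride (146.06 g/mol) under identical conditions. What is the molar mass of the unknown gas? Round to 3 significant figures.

28.1 g/mol

From Graham's law, rate_X/rate_SF₆ = √(M_SF₆/M_X).
2.28 = √(146.06/M_X)
M_X = 146.06 / 2.28² = 146.06 / 5.198 = 28.1 g/mol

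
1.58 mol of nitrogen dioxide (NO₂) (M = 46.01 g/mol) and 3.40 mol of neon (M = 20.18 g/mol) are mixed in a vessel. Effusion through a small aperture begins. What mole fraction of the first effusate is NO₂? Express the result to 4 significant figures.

Rate_i ∝ x_i/√M_i (Graham's law weighted by mole fraction), so the effusate composition follows n_i/√M_i.
Mole fraction of NO₂ in the effusate = (n_NO₂/√M_NO₂) / (n_NO₂/√M_NO₂ + n_Ne/√M_Ne)
= (1.58/√46.01) / (1.58/√46.01 + 3.40/√20.18) = 0.2329/(0.2329 + 0.7569) = 0.2353.

0.2353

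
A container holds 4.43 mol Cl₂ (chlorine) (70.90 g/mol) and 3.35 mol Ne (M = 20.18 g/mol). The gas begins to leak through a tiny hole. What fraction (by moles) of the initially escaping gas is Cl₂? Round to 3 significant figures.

The effusion rate of species i is ∝ p_i/√M_i ∝ n_i/√M_i.
x_Cl₂(eff) = (n_Cl₂/√M_Cl₂) / (n_Cl₂/√M_Cl₂ + n_Ne/√M_Ne)
= (4.43/√70.90) / (4.43/√70.90 + 3.35/√20.18) = 0.5261/(0.5261 + 0.7457) = 0.414.

0.414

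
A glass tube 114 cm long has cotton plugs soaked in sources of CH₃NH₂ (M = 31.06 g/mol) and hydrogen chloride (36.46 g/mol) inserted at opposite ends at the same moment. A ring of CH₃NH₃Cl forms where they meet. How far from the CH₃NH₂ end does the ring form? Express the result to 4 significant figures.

59.28 cm

In equal time, each gas travels a distance ∝ its rate ∝ 1/√M, so d_CH₃NH₂/d_HCl = √(M_HCl/M_CH₃NH₂) = √(36.46/31.06) = 1.083.
With d_CH₃NH₂ + d_HCl = 114 cm, d_HCl = 114/(1 + 1.083) = 54.72 cm.
d_CH₃NH₂ = 114 − 54.72 = 59.28 cm.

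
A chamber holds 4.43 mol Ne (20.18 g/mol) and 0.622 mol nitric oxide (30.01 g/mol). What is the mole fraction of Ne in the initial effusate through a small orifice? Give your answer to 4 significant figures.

0.8968

Each component's effusion rate ∝ (its partial pressure)·(1/√M) ∝ n_i/√M_i.
So x_Ne in the escaping gas = (n_Ne/√M_Ne) / Σ(n_i/√M_i)
= (4.43/√20.18) / (4.43/√20.18 + 0.622/√30.01) = 0.9862/(0.9862 + 0.1135) = 0.8968.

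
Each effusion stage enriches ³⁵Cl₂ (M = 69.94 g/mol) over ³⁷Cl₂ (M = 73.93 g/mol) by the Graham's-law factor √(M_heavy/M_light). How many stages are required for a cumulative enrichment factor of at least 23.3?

With α = √(73.93/69.94) per stage, ln α = ½ ln(1.05705) = 0.02774.
Need α^N ≥ 23.3 ⇒ N ≥ ln(23.3) / ln α = 3.148 / 0.02774 = 113.50.
Rounding up, N = 114 stages.

114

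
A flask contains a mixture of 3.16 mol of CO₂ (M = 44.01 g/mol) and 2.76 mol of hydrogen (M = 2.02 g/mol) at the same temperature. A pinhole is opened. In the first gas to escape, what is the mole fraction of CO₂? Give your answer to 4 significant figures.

0.1970

Rate_i ∝ x_i/√M_i (Graham's law weighted by mole fraction), so the effusate composition follows n_i/√M_i.
x_CO₂(eff) = (n_CO₂/√M_CO₂) / (n_CO₂/√M_CO₂ + n_H₂/√M_H₂)
= (3.16/√44.01) / (3.16/√44.01 + 2.76/√2.02) = 0.4763/(0.4763 + 1.942) = 0.1970.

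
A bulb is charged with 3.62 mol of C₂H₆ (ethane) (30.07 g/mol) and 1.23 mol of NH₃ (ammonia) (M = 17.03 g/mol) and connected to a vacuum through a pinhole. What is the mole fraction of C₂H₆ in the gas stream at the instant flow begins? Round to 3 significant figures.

0.689

Effusion rate of each component ∝ n_i/√M_i (partial pressure × 1/√M).
So x_C₂H₆ in the escaping gas = (n_C₂H₆/√M_C₂H₆) / Σ(n_i/√M_i)
= (3.62/√30.07) / (3.62/√30.07 + 1.23/√17.03) = 0.6601/(0.6601 + 0.2981) = 0.689.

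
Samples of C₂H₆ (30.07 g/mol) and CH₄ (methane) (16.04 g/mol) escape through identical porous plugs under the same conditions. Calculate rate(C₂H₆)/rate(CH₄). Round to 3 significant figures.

Graham's law gives rate_C₂H₆/rate_CH₄ = √(M_CH₄/M_C₂H₆) = √(16.04/30.07) = √0.5334 = 0.730.

0.730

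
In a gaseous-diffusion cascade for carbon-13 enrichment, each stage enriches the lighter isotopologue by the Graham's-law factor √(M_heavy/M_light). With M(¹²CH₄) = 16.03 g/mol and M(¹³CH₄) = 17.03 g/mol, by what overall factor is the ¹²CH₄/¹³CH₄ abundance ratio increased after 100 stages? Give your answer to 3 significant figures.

20.6

Each stage multiplies the ratio by α = √(17.03/16.03), so after 100 stages the overall factor is α^100 = (17.03/16.03)^(100/2).
= 1.06238^50 = 20.6.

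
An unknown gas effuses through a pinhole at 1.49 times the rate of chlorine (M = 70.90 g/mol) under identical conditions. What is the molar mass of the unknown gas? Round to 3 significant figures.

31.9 g/mol

Graham's law gives rate_X/rate_Cl₂ = √(M_Cl₂/M_X).
1.49 = √(70.90/M_X)
M_X = 70.90 / 1.49² = 70.90 / 2.220 = 31.9 g/mol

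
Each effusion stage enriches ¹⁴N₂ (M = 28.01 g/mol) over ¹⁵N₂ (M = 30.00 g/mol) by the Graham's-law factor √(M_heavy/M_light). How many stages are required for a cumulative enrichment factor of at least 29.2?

99

With α = √(30.00/28.01) per stage, ln α = ½ ln(1.07105) = 0.03432.
Need α^N ≥ 29.2 ⇒ N ≥ ln(29.2) / ln α = 3.374 / 0.03432 = 98.32.
Minimum whole number of stages: N = 99.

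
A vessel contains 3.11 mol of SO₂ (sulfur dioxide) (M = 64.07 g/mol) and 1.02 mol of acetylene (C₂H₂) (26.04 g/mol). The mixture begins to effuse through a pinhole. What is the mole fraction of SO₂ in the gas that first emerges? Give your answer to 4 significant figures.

0.6603

Rate_i ∝ x_i/√M_i (Graham's law weighted by mole fraction), so the effusate composition follows n_i/√M_i.
x_SO₂(eff) = (n_SO₂/√M_SO₂) / (n_SO₂/√M_SO₂ + n_C₂H₂/√M_C₂H₂)
= (3.11/√64.07) / (3.11/√64.07 + 1.02/√26.04) = 0.3885/(0.3885 + 0.1999) = 0.6603.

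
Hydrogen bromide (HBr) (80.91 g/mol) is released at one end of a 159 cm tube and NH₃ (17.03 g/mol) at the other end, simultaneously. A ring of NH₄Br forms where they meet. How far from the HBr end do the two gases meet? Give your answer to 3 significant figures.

50.0 cm

Distances travelled in equal time are proportional to diffusion rates, so d_HBr/d_NH₃ = √(M_NH₃/M_HBr) = √(17.03/80.91) = 0.4588.
With d_HBr + d_NH₃ = 159 cm, d_NH₃ = 159/(1 + 0.4588) = 109.0 cm.
d_HBr = 159 − 109.0 = 50.0 cm.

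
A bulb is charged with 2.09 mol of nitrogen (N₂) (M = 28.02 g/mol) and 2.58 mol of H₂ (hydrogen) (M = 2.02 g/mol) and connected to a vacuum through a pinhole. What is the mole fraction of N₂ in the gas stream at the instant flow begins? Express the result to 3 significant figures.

0.179

The effusion rate of species i is ∝ p_i/√M_i ∝ n_i/√M_i.
So x_N₂ in the escaping gas = (n_N₂/√M_N₂) / Σ(n_i/√M_i)
= (2.09/√28.02) / (2.09/√28.02 + 2.58/√2.02) = 0.3948/(0.3948 + 1.815) = 0.179.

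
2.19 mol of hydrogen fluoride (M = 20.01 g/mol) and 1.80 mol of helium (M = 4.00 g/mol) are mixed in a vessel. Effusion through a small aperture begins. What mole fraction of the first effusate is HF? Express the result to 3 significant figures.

The effusion rate of species i is ∝ p_i/√M_i ∝ n_i/√M_i.
So x_HF in the escaping gas = (n_HF/√M_HF) / Σ(n_i/√M_i)
= (2.19/√20.01) / (2.19/√20.01 + 1.80/√4.00) = 0.4896/(0.4896 + 0.9000) = 0.352.

0.352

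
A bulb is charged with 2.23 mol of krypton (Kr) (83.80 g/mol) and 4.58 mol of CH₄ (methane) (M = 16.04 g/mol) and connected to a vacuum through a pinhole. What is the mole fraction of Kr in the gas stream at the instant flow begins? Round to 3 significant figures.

The effusion rate of species i is ∝ p_i/√M_i ∝ n_i/√M_i.
Mole fraction of Kr in the effusate = (n_Kr/√M_Kr) / (n_Kr/√M_Kr + n_CH₄/√M_CH₄)
= (2.23/√83.80) / (2.23/√83.80 + 4.58/√16.04) = 0.2436/(0.2436 + 1.144) = 0.176.

0.176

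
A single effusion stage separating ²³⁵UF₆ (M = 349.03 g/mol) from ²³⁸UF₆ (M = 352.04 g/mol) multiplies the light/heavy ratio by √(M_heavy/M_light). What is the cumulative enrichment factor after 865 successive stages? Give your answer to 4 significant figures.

Overall factor = α^865 with α = √(352.04/349.03), i.e. (352.04/349.03)^(865/2).
= 1.00862^(865/2) = 41.01.

41.01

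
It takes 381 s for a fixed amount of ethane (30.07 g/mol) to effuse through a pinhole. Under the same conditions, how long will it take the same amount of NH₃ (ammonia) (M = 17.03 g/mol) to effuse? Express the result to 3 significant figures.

287 s

By Graham's law, t_NH₃/t_C₂H₆ = √(M_NH₃/M_C₂H₆) = √(17.03/30.07) = √0.5663 = 0.7526.
So the time for NH₃ is 381 × 0.7526 = 287 s.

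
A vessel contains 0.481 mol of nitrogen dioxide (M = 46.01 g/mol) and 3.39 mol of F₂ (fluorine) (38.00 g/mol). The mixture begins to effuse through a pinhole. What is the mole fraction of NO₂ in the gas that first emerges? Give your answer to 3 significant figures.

0.114

Rate_i ∝ x_i/√M_i (Graham's law weighted by mole fraction), so the effusate composition follows n_i/√M_i.
Mole fraction of NO₂ in the effusate = (n_NO₂/√M_NO₂) / (n_NO₂/√M_NO₂ + n_F₂/√M_F₂)
= (0.481/√46.01) / (0.481/√46.01 + 3.39/√38.00) = 0.07091/(0.07091 + 0.5499) = 0.114.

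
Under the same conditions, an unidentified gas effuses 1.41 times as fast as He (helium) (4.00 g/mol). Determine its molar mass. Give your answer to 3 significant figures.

2.01 g/mol

By Graham's law, rate_X/rate_He = √(M_He/M_X).
1.41 = √(4.00/M_X)
M_X = 4.00 / 1.41² = 4.00 / 1.988 = 2.01 g/mol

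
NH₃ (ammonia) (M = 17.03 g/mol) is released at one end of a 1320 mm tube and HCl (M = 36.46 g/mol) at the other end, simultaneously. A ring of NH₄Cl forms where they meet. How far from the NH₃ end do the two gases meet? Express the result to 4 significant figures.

784.1 mm

The fronts meet when d_NH₃ + d_HCl = L with d_NH₃/d_HCl = √(M_HCl/M_NH₃) (Graham's law). Here √(M_HCl/M_NH₃) = √(36.46/17.03) = 1.463.
With d_NH₃ + d_HCl = 1320 mm, d_HCl = 1320/(1 + 1.463) = 535.9 mm.
d_NH₃ = 1320 − 535.9 = 784.1 mm.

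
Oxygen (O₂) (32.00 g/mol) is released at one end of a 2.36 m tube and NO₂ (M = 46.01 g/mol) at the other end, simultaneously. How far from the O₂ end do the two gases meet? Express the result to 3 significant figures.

1.29 m

Graham's law gives d_O₂/d_NO₂ = rate_O₂/rate_NO₂ = √(M_NO₂/M_O₂) = √(46.01/32.00) = 1.199.
With d_O₂ + d_NO₂ = 2.36 m, d_NO₂ = 2.36/(1 + 1.199) = 1.073 m.
d_O₂ = 2.36 − 1.073 = 1.29 m.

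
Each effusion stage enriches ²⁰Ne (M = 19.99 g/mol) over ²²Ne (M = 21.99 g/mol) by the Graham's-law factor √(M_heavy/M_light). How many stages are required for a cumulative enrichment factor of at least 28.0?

70

Single-stage factor α = √(21.99/19.99), so ln α = ½ ln(1.10005) = 0.04768.
Need α^N ≥ 28.0 ⇒ N ≥ ln(28.0) / ln α = 3.332 / 0.04768 = 69.89.
So at least 70 stages are needed.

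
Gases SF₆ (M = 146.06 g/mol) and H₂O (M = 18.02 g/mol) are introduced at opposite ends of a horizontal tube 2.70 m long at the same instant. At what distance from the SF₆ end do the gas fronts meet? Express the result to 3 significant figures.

0.702 m

In equal time, each gas travels a distance ∝ its rate ∝ 1/√M, so d_SF₆/d_H₂O = √(M_H₂O/M_SF₆) = √(18.02/146.06) = 0.3512.
With d_SF₆ + d_H₂O = 2.70 m, d_H₂O = 2.70/(1 + 0.3512) = 1.998 m.
d_SF₆ = 2.70 − 1.998 = 0.702 m.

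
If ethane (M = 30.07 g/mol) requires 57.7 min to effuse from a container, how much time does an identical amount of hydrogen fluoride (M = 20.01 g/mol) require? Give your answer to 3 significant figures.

Graham's law gives t_HF/t_C₂H₆ = √(M_HF/M_C₂H₆) = √(20.01/30.07) = √0.6654 = 0.8157.
So the time for HF is 57.7 × 0.8157 = 47.1 min.

47.1 min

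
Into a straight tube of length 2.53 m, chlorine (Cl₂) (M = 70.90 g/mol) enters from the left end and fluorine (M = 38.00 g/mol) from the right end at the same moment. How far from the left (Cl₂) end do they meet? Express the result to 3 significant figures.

1.07 m

In equal time, each gas travels a distance ∝ its rate ∝ 1/√M, so d_Cl₂/d_F₂ = √(M_F₂/M_Cl₂) = √(38.00/70.90) = 0.7321.
With d_Cl₂ + d_F₂ = 2.53 m, d_F₂ = 2.53/(1 + 0.7321) = 1.461 m.
d_Cl₂ = 2.53 − 1.461 = 1.07 m.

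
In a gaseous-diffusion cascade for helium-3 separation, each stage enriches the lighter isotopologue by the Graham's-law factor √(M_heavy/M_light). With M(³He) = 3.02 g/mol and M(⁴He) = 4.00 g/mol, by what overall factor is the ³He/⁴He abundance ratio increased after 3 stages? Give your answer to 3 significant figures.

Each stage multiplies the ratio by α = √(4.00/3.02), so after 3 stages the overall factor is α^3 = (4.00/3.02)^(3/2).
= 1.32450^(3/2) = 1.52.

1.52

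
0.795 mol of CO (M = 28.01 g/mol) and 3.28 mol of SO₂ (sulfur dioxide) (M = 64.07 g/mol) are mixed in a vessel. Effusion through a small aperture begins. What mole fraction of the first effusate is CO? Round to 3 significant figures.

0.268

Effusion rate of each component ∝ n_i/√M_i (partial pressure × 1/√M).
x_CO(eff) = (n_CO/√M_CO) / (n_CO/√M_CO + n_SO₂/√M_SO₂)
= (0.795/√28.01) / (0.795/√28.01 + 3.28/√64.07) = 0.1502/(0.1502 + 0.4098) = 0.268.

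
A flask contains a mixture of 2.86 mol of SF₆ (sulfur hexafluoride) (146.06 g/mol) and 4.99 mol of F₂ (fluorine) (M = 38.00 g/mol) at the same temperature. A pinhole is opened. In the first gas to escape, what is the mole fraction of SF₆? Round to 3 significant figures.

0.226

Each component's effusion rate ∝ (its partial pressure)·(1/√M) ∝ n_i/√M_i.
x_SF₆(eff) = (n_SF₆/√M_SF₆) / (n_SF₆/√M_SF₆ + n_F₂/√M_F₂)
= (2.86/√146.06) / (2.86/√146.06 + 4.99/√38.00) = 0.2366/(0.2366 + 0.8095) = 0.226.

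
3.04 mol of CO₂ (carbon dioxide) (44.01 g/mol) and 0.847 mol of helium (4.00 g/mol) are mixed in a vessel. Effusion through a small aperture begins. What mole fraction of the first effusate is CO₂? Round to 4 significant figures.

The effusion rate of species i is ∝ p_i/√M_i ∝ n_i/√M_i.
x_CO₂(eff) = (n_CO₂/√M_CO₂) / (n_CO₂/√M_CO₂ + n_He/√M_He)
= (3.04/√44.01) / (3.04/√44.01 + 0.847/√4.00) = 0.4582/(0.4582 + 0.4235) = 0.5197.

0.5197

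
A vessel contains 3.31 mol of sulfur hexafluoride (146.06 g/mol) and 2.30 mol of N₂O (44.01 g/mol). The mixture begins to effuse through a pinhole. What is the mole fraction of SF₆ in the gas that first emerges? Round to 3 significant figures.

0.441

Each component's effusion rate ∝ (its partial pressure)·(1/√M) ∝ n_i/√M_i.
Mole fraction of SF₆ in the effusate = (n_SF₆/√M_SF₆) / (n_SF₆/√M_SF₆ + n_N₂O/√M_N₂O)
= (3.31/√146.06) / (3.31/√146.06 + 2.30/√44.01) = 0.2739/(0.2739 + 0.3467) = 0.441.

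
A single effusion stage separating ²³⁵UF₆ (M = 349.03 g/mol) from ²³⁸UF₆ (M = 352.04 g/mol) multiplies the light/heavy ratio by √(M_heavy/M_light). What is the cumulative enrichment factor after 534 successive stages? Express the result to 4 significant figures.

9.902

Overall factor = α^534 with α = √(352.04/349.03), i.e. (352.04/349.03)^(534/2).
= 1.00862^267 = 9.902.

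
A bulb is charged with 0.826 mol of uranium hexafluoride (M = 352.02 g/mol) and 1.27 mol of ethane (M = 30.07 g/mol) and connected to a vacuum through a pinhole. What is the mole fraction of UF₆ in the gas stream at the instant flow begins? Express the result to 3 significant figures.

0.160

Rate_i ∝ x_i/√M_i (Graham's law weighted by mole fraction), so the effusate composition follows n_i/√M_i.
So x_UF₆ in the escaping gas = (n_UF₆/√M_UF₆) / Σ(n_i/√M_i)
= (0.826/√352.02) / (0.826/√352.02 + 1.27/√30.07) = 0.04402/(0.04402 + 0.2316) = 0.160.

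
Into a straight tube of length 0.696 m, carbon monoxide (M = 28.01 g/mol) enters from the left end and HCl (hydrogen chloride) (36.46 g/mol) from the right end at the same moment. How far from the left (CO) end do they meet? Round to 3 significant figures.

0.371 m

In equal time, each gas travels a distance ∝ its rate ∝ 1/√M, so d_CO/d_HCl = √(M_HCl/M_CO) = √(36.46/28.01) = 1.141.
With d_CO + d_HCl = 0.696 m, d_HCl = 0.696/(1 + 1.141) = 0.3251 m.
d_CO = 0.696 − 0.3251 = 0.371 m.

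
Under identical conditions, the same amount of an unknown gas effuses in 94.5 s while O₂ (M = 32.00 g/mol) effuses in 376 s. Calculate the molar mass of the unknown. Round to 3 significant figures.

Graham's law gives t_X/t_O₂ = √(M_X/M_O₂).
94.5/376 = 0.2513 = √(M_X/32.00)
M_X = 32.00 × 0.2513² = 32.00 × 0.06317 = 2.02 g/mol

2.02 g/mol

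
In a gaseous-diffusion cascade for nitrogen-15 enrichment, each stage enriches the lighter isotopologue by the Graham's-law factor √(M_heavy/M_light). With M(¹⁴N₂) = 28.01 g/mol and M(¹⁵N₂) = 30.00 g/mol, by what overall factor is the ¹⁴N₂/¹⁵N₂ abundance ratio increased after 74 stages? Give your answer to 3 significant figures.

12.7

After 74 stages the ratio has grown by (√(30.00/28.01))^74 = (30.00/28.01)^(74/2).
= 1.07105^37 = 12.7.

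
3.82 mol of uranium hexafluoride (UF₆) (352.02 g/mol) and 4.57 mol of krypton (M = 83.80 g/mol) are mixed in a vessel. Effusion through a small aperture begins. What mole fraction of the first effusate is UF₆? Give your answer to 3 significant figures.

Effusion rate of each component ∝ n_i/√M_i (partial pressure × 1/√M).
So x_UF₆ in the escaping gas = (n_UF₆/√M_UF₆) / Σ(n_i/√M_i)
= (3.82/√352.02) / (3.82/√352.02 + 4.57/√83.80) = 0.2036/(0.2036 + 0.4992) = 0.290.

0.290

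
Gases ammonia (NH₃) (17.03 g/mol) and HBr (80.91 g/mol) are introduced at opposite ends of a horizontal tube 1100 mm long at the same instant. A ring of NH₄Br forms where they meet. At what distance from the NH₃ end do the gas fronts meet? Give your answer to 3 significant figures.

754 mm

Distances travelled in equal time are proportional to diffusion rates, so d_NH₃/d_HBr = √(M_HBr/M_NH₃) = √(80.91/17.03) = 2.180.
With d_NH₃ + d_HBr = 1100 mm, d_HBr = 1100/(1 + 2.180) = 345.9 mm.
d_NH₃ = 1100 − 345.9 = 754 mm.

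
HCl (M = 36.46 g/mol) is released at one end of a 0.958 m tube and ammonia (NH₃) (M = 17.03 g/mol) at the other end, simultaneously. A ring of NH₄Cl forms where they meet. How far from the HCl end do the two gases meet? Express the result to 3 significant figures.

In equal time, each gas travels a distance ∝ its rate ∝ 1/√M, so d_HCl/d_NH₃ = √(M_NH₃/M_HCl) = √(17.03/36.46) = 0.6834.
With d_HCl + d_NH₃ = 0.958 m, d_NH₃ = 0.958/(1 + 0.6834) = 0.5691 m.
d_HCl = 0.958 − 0.5691 = 0.389 m.

0.389 m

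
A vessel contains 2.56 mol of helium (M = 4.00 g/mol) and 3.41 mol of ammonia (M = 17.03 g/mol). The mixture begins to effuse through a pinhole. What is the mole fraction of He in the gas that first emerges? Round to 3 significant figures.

The effusion rate of species i is ∝ p_i/√M_i ∝ n_i/√M_i.
So x_He in the escaping gas = (n_He/√M_He) / Σ(n_i/√M_i)
= (2.56/√4.00) / (2.56/√4.00 + 3.41/√17.03) = 1.280/(1.280 + 0.8263) = 0.608.

0.608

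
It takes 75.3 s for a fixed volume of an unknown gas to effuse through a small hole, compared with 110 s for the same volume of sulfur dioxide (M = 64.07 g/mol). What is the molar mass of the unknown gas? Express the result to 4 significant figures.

By Graham's law, t_X/t_SO₂ = √(M_X/M_SO₂).
75.3/110 = 0.6845 = √(M_X/64.07)
M_X = 64.07 × 0.6845² = 64.07 × 0.4686 = 30.02 g/mol

30.02 g/mol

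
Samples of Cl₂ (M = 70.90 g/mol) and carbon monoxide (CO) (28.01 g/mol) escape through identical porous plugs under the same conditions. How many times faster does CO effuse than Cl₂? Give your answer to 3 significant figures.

1.59

Using Graham's law: rate_CO/rate_Cl₂ = √(M_Cl₂/M_CO) = √(70.90/28.01) = √2.531 = 1.59.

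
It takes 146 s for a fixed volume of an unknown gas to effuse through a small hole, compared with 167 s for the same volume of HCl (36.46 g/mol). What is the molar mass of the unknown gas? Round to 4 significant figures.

From Graham's law, t_X/t_HCl = √(M_X/M_HCl).
146/167 = 0.8743 = √(M_X/36.46)
M_X = 36.46 × 0.8743² = 36.46 × 0.7643 = 27.87 g/mol

27.87 g/mol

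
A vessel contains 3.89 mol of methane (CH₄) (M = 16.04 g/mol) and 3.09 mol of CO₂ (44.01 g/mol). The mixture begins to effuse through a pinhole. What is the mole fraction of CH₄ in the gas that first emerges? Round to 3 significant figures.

Effusion rate of each component ∝ n_i/√M_i (partial pressure × 1/√M).
So x_CH₄ in the escaping gas = (n_CH₄/√M_CH₄) / Σ(n_i/√M_i)
= (3.89/√16.04) / (3.89/√16.04 + 3.09/√44.01) = 0.9713/(0.9713 + 0.4658) = 0.676.

0.676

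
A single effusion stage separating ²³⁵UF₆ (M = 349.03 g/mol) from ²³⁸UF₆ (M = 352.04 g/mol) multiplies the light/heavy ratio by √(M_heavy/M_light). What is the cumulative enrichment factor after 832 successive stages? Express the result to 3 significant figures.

35.6

After 832 stages the ratio has grown by (√(352.04/349.03))^832 = (352.04/349.03)^(832/2).
= 1.00862^416 = 35.6.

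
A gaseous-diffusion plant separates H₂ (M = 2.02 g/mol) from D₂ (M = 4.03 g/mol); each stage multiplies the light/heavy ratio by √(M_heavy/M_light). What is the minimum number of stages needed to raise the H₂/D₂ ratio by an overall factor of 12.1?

8

Per stage α = (4.03/2.02)^(1/2) = 1.99505^0.5, giving ln α = 0.3453.
Need α^N ≥ 12.1 ⇒ N ≥ ln(12.1) / ln α = 2.493 / 0.3453 = 7.22.
Rounding up, N = 8 stages.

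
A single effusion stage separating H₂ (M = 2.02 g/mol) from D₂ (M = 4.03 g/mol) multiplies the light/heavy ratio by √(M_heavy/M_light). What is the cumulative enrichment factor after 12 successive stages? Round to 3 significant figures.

Overall factor = α^12 with α = √(4.03/2.02), i.e. (4.03/2.02)^(12/2).
= 1.99505^6 = 63.1.

63.1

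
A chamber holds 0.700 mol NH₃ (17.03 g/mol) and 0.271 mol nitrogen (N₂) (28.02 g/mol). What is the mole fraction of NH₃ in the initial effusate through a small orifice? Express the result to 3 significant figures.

Rate_i ∝ x_i/√M_i (Graham's law weighted by mole fraction), so the effusate composition follows n_i/√M_i.
Mole fraction of NH₃ in the effusate = (n_NH₃/√M_NH₃) / (n_NH₃/√M_NH₃ + n_N₂/√M_N₂)
= (0.700/√17.03) / (0.700/√17.03 + 0.271/√28.02) = 0.1696/(0.1696 + 0.05120) = 0.768.

0.768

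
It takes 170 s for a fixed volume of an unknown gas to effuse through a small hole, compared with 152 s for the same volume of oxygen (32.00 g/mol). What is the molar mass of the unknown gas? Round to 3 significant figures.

40.0 g/mol

From Graham's law, t_X/t_O₂ = √(M_X/M_O₂).
170/152 = 1.118 = √(M_X/32.00)
M_X = 32.00 × 1.118² = 32.00 × 1.251 = 40.0 g/mol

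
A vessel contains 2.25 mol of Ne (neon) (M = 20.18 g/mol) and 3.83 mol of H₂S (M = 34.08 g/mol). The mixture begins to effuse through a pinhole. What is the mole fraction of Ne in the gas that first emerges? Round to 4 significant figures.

The effusion rate of species i is ∝ p_i/√M_i ∝ n_i/√M_i.
x_Ne(eff) = (n_Ne/√M_Ne) / (n_Ne/√M_Ne + n_H₂S/√M_H₂S)
= (2.25/√20.18) / (2.25/√20.18 + 3.83/√34.08) = 0.5009/(0.5009 + 0.6561) = 0.4329.

0.4329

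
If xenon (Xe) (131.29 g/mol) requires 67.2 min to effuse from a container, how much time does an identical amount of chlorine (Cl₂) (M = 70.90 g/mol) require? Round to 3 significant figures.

Using Graham's law: t_Cl₂/t_Xe = √(M_Cl₂/M_Xe) = √(70.90/131.29) = √0.5400 = 0.7349.
So the time for Cl₂ is 67.2 × 0.7349 = 49.4 min.

49.4 min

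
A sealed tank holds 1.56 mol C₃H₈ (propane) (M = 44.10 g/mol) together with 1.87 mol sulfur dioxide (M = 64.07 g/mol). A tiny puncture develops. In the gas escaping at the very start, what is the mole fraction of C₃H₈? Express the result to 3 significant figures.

0.501

Each component's effusion rate ∝ (its partial pressure)·(1/√M) ∝ n_i/√M_i.
So x_C₃H₈ in the escaping gas = (n_C₃H₈/√M_C₃H₈) / Σ(n_i/√M_i)
= (1.56/√44.10) / (1.56/√44.10 + 1.87/√64.07) = 0.2349/(0.2349 + 0.2336) = 0.501.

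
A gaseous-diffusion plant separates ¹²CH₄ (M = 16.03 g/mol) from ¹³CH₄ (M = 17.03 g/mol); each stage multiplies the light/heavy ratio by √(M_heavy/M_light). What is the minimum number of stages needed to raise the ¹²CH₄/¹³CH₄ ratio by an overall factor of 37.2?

Per stage α = (17.03/16.03)^(1/2) = 1.06238^0.5, giving ln α = 0.03026.
Need α^N ≥ 37.2 ⇒ N ≥ ln(37.2) / ln α = 3.616 / 0.03026 = 119.52.
Rounding up, N = 120 stages.

120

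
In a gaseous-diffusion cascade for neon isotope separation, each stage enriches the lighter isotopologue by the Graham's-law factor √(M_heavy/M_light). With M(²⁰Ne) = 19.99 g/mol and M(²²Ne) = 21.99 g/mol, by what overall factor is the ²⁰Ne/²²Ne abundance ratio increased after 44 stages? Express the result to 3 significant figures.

The single-stage factor is √(M_heavy/M_light), so 44 stages give [√(21.99/19.99)]^44 = (21.99/19.99)^(44/2).
= 1.10005^22 = 8.15.

8.15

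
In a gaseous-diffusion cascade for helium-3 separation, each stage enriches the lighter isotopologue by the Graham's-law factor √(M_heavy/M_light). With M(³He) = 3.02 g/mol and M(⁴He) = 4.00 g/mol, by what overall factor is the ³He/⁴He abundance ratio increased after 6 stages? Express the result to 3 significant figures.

2.32

The single-stage factor is √(M_heavy/M_light), so 6 stages give [√(4.00/3.02)]^6 = (4.00/3.02)^(6/2).
= 1.32450^3 = 2.32.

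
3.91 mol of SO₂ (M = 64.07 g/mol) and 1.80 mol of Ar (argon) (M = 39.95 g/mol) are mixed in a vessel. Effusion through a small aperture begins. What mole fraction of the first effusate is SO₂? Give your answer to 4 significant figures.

Effusion rate of each component ∝ n_i/√M_i (partial pressure × 1/√M).
So x_SO₂ in the escaping gas = (n_SO₂/√M_SO₂) / Σ(n_i/√M_i)
= (3.91/√64.07) / (3.91/√64.07 + 1.80/√39.95) = 0.4885/(0.4885 + 0.2848) = 0.6317.

0.6317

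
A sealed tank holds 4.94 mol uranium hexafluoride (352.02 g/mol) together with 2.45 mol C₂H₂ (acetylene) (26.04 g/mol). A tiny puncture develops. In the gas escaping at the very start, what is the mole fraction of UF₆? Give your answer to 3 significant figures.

Each component's effusion rate ∝ (its partial pressure)·(1/√M) ∝ n_i/√M_i.
Mole fraction of UF₆ in the effusate = (n_UF₆/√M_UF₆) / (n_UF₆/√M_UF₆ + n_C₂H₂/√M_C₂H₂)
= (4.94/√352.02) / (4.94/√352.02 + 2.45/√26.04) = 0.2633/(0.2633 + 0.4801) = 0.354.

0.354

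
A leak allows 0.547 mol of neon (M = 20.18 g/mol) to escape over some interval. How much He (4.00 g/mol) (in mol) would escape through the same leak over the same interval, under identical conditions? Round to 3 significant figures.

1.23 mol

Since effusion rate ∝ 1/√M, rate_He/rate_Ne = √(M_Ne/M_He) = √(20.18/4.00) = √5.045 = 2.246.
So the amount for He is 0.547 × 2.246 = 1.23 mol.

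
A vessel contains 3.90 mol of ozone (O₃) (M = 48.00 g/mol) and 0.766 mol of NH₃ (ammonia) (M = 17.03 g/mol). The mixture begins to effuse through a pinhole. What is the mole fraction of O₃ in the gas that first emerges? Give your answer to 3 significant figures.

0.752

Rate_i ∝ x_i/√M_i (Graham's law weighted by mole fraction), so the effusate composition follows n_i/√M_i.
So x_O₃ in the escaping gas = (n_O₃/√M_O₃) / Σ(n_i/√M_i)
= (3.90/√48.00) / (3.90/√48.00 + 0.766/√17.03) = 0.5629/(0.5629 + 0.1856) = 0.752.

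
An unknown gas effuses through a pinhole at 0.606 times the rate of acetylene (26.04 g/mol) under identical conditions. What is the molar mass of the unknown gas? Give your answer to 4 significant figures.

From Graham's law, rate_X/rate_C₂H₂ = √(M_C₂H₂/M_X).
0.606 = √(26.04/M_X)
M_X = 26.04 / 0.606² = 26.04 / 0.3672 = 70.91 g/mol

70.91 g/mol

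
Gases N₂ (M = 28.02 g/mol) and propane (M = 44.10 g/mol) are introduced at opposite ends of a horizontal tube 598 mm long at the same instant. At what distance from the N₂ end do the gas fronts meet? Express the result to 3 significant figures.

Graham's law gives d_N₂/d_C₃H₈ = rate_N₂/rate_C₃H₈ = √(M_C₃H₈/M_N₂) = √(44.10/28.02) = 1.255.
With d_N₂ + d_C₃H₈ = 598 mm, d_C₃H₈ = 598/(1 + 1.255) = 265.2 mm.
d_N₂ = 598 − 265.2 = 333 mm.

333 mm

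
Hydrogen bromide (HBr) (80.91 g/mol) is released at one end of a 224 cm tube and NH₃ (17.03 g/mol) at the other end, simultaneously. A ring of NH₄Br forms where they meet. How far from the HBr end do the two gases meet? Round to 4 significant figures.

70.45 cm

Graham's law gives d_HBr/d_NH₃ = rate_HBr/rate_NH₃ = √(M_NH₃/M_HBr) = √(17.03/80.91) = 0.4588.
With d_HBr + d_NH₃ = 224 cm, d_NH₃ = 224/(1 + 0.4588) = 153.6 cm.
d_HBr = 224 − 153.6 = 70.45 cm.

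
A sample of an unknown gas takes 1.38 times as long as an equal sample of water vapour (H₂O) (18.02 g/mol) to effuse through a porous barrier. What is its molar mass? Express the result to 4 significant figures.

34.32 g/mol

Since effusion rate ∝ 1/√M, t_X/t_H₂O = √(M_X/M_H₂O).
1.38 = √(M_X/18.02)
M_X = 18.02 × 1.38² = 18.02 × 1.904 = 34.32 g/mol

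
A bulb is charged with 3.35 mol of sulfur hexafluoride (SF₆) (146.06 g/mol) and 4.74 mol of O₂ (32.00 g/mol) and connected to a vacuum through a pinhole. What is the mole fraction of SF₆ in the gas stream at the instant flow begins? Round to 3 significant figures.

0.249

Effusion rate of each component ∝ n_i/√M_i (partial pressure × 1/√M).
x_SF₆(eff) = (n_SF₆/√M_SF₆) / (n_SF₆/√M_SF₆ + n_O₂/√M_O₂)
= (3.35/√146.06) / (3.35/√146.06 + 4.74/√32.00) = 0.2772/(0.2772 + 0.8379) = 0.249.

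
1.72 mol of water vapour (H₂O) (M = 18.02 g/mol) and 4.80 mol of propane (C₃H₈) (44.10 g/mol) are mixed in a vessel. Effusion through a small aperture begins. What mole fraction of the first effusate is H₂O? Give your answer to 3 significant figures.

Each component's effusion rate ∝ (its partial pressure)·(1/√M) ∝ n_i/√M_i.
x_H₂O(eff) = (n_H₂O/√M_H₂O) / (n_H₂O/√M_H₂O + n_C₃H₈/√M_C₃H₈)
= (1.72/√18.02) / (1.72/√18.02 + 4.80/√44.10) = 0.4052/(0.4052 + 0.7228) = 0.359.

0.359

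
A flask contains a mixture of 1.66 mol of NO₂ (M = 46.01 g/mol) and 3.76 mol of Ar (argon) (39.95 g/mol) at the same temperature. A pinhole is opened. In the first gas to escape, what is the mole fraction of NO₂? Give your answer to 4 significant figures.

Each component's effusion rate ∝ (its partial pressure)·(1/√M) ∝ n_i/√M_i.
So x_NO₂ in the escaping gas = (n_NO₂/√M_NO₂) / Σ(n_i/√M_i)
= (1.66/√46.01) / (1.66/√46.01 + 3.76/√39.95) = 0.2447/(0.2447 + 0.5949) = 0.2915.

0.2915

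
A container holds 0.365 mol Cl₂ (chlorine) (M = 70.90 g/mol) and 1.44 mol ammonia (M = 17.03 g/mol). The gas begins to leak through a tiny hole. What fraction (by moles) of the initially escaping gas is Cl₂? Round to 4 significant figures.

0.1105

Effusion rate of each component ∝ n_i/√M_i (partial pressure × 1/√M).
So x_Cl₂ in the escaping gas = (n_Cl₂/√M_Cl₂) / Σ(n_i/√M_i)
= (0.365/√70.90) / (0.365/√70.90 + 1.44/√17.03) = 0.04335/(0.04335 + 0.3489) = 0.1105.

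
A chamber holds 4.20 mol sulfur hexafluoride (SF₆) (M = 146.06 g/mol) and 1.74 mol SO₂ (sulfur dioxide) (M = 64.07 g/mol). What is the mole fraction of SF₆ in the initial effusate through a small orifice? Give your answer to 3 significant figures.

Effusion rate of each component ∝ n_i/√M_i (partial pressure × 1/√M).
Mole fraction of SF₆ in the effusate = (n_SF₆/√M_SF₆) / (n_SF₆/√M_SF₆ + n_SO₂/√M_SO₂)
= (4.20/√146.06) / (4.20/√146.06 + 1.74/√64.07) = 0.3475/(0.3475 + 0.2174) = 0.615.

0.615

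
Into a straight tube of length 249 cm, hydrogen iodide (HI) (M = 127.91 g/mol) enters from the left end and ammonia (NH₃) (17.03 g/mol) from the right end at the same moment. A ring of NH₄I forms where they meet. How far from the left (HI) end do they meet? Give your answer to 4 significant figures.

The fronts meet when d_HI + d_NH₃ = L with d_HI/d_NH₃ = √(M_NH₃/M_HI) (Graham's law). Here √(M_NH₃/M_HI) = √(17.03/127.91) = 0.3649.
With d_HI + d_NH₃ = 249 cm, d_NH₃ = 249/(1 + 0.3649) = 182.4 cm.
d_HI = 249 − 182.4 = 66.57 cm.

66.57 cm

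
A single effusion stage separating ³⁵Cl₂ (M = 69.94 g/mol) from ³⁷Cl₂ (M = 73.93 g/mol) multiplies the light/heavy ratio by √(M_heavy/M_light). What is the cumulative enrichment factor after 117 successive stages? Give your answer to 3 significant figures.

25.7

After 117 stages the ratio has grown by (√(73.93/69.94))^117 = (73.93/69.94)^(117/2).
= 1.05705^(117/2) = 25.7.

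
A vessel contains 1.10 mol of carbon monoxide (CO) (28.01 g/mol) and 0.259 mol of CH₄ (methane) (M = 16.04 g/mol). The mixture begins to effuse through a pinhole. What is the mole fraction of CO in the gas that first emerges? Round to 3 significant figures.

Effusion rate of each component ∝ n_i/√M_i (partial pressure × 1/√M).
Mole fraction of CO in the effusate = (n_CO/√M_CO) / (n_CO/√M_CO + n_CH₄/√M_CH₄)
= (1.10/√28.01) / (1.10/√28.01 + 0.259/√16.04) = 0.2078/(0.2078 + 0.06467) = 0.763.

0.763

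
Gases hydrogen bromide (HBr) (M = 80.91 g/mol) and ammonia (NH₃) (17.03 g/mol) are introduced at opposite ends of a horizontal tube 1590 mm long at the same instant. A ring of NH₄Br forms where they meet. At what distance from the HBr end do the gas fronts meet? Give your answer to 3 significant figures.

In equal time, each gas travels a distance ∝ its rate ∝ 1/√M, so d_HBr/d_NH₃ = √(M_NH₃/M_HBr) = √(17.03/80.91) = 0.4588.
With d_HBr + d_NH₃ = 1590 mm, d_NH₃ = 1590/(1 + 0.4588) = 1090 mm.
d_HBr = 1590 − 1090 = 500 mm.

500 mm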